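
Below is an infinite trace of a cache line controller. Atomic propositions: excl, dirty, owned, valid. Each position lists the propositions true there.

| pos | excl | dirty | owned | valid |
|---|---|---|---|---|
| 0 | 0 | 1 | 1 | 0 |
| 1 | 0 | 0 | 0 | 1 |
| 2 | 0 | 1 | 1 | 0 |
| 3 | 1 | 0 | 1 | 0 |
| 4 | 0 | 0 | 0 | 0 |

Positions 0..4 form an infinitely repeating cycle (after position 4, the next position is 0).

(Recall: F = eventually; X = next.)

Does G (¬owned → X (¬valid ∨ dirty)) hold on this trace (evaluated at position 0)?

Yes

¬owned → X (¬valid ∨ dirty) holds at every position 0..4, and those are all positions ever visited, so G (¬owned → X (¬valid ∨ dirty)) holds.
Positions where ¬owned holds: 1, 4.
Check X (¬valid ∨ dirty) at each: 1→ok, 4→ok.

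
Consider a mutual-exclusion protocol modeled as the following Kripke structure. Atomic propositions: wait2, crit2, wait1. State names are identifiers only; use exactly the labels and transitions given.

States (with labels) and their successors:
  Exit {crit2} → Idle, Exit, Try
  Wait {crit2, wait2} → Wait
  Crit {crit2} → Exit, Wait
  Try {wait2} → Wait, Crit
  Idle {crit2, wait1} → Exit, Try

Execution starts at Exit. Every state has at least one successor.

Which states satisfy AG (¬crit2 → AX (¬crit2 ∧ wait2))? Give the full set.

States satisfying ¬crit2 → AX (¬crit2 ∧ wait2): {Exit, Wait, Crit, Idle}.
States satisfying AG (¬crit2 → AX (¬crit2 ∧ wait2)): {Wait}.

{Wait}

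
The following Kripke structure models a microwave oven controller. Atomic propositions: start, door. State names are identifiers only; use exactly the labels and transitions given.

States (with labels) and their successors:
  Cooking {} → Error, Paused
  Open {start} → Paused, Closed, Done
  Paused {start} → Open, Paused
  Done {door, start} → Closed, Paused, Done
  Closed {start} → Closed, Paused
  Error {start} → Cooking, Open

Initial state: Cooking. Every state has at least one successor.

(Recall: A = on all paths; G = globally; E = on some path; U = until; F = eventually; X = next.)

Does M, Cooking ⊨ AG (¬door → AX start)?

Violated

States satisfying ¬door → AX start: {Cooking, Open, Paused, Done, Closed}.
States satisfying AG (¬door → AX start): {Open, Paused, Done, Closed}.
Error is reachable from Cooking and violates ¬door → AX start, so AG fails at Cooking.
Cooking ∉ Sat(AG (¬door → AX start)).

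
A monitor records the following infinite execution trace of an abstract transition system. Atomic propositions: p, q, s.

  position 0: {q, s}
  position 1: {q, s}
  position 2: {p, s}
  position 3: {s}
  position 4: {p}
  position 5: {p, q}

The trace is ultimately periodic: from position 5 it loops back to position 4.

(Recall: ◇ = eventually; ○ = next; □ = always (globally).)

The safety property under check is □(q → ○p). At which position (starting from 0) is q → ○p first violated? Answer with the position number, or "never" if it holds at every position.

At position 0 the labels are {q, s} and the next position 1 has {q, s}, so q → ○p is false there. This is the first violation.

0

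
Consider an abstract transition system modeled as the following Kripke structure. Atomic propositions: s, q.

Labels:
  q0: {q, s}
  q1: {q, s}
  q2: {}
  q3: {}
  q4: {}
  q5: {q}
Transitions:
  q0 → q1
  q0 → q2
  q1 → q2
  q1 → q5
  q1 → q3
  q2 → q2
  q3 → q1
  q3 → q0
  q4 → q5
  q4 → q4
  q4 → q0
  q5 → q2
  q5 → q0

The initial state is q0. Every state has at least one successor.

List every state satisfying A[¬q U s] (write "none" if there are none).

{q0, q1, q3}

States satisfying ¬q: {q2, q3, q4}.
States satisfying s: {q0, q1}.
States satisfying A[¬q U s]: {q0, q1, q3}.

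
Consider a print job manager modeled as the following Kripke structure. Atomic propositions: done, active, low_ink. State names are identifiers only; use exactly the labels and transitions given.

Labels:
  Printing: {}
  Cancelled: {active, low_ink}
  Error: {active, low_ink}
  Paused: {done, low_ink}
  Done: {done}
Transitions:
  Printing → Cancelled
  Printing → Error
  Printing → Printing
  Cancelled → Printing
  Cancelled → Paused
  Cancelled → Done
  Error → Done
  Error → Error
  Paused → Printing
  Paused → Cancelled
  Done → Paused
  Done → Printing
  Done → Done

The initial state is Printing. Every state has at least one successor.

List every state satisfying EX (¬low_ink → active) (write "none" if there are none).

{Printing, Cancelled, Error, Paused, Done}

States satisfying ¬low_ink → active: {Cancelled, Error, Paused}.
States satisfying EX (¬low_ink → active): {Printing, Cancelled, Error, Paused, Done}.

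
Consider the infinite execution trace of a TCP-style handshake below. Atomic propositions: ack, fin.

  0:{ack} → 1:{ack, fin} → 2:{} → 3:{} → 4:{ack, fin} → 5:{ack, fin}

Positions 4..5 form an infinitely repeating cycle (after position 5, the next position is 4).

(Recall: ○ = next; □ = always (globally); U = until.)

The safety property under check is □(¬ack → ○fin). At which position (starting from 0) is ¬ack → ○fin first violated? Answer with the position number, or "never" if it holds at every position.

Check ¬ack → ○fin at each position in order: 0 ✓, 1 ✓.
At position 2 the labels are {} and the next position 3 has {}, so ¬ack → ○fin is false there. This is the first violation.

2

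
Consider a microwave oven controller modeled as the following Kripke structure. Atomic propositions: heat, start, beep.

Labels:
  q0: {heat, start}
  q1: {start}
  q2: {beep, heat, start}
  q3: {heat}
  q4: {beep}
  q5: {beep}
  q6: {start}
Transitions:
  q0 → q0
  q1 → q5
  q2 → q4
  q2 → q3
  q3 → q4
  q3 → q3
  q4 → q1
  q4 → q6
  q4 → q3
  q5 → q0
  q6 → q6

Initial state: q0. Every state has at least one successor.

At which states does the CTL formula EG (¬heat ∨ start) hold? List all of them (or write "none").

{q0, q1, q2, q4, q5, q6}

States satisfying ¬heat ∨ start: {q0, q1, q2, q4, q5, q6}.
States satisfying EG (¬heat ∨ start): {q0, q1, q2, q4, q5, q6}.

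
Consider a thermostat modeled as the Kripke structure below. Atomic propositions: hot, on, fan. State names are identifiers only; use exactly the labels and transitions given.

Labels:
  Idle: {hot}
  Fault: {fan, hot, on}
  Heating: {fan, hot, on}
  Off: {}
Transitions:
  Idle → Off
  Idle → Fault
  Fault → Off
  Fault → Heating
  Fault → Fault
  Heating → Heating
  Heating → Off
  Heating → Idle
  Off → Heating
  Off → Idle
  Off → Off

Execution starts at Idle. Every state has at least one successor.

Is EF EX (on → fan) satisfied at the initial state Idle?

States satisfying EX (on → fan): {Idle, Fault, Heating, Off}.
States satisfying EF EX (on → fan): {Idle, Fault, Heating, Off}.
Some path from Idle reaches a state where EX (on → fan) holds.
Idle ∈ Sat(EF EX (on → fan)).

Satisfied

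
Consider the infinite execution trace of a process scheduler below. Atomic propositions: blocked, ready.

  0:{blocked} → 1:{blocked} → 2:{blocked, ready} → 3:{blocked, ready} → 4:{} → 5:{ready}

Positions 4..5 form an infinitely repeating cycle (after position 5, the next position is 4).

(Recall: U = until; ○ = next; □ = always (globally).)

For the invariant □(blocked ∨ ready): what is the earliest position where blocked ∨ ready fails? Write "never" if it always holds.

Check blocked ∨ ready at each position in order: 0 ✓, 1 ✓, 2 ✓, 3 ✓.
At position 4 the labels are {}, so blocked ∨ ready is false there. This is the first violation.

4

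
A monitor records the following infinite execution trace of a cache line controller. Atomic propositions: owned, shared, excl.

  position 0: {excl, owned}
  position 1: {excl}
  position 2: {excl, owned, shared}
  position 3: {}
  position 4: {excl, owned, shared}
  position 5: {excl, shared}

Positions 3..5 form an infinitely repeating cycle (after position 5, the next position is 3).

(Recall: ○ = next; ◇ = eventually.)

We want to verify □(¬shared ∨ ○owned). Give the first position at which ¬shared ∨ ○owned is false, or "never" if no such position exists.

Check ¬shared ∨ ○owned at each position in order: 0 ✓, 1 ✓.
At position 2 the labels are {excl, owned, shared} and the next position 3 has {}, so ¬shared ∨ ○owned is false there. This is the first violation.

2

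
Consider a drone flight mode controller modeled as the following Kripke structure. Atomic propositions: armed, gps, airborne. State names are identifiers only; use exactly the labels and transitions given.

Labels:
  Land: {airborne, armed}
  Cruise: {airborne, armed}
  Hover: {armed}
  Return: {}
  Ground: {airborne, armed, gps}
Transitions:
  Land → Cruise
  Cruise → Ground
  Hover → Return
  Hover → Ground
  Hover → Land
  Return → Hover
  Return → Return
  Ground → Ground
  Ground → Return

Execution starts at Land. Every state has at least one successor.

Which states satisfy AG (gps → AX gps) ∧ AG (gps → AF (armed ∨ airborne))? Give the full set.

none

States satisfying gps → AX gps: {Land, Cruise, Hover, Return}.
States satisfying AG (gps → AX gps): ∅.
States satisfying gps → AF (armed ∨ airborne): {Land, Cruise, Hover, Return, Ground}.
States satisfying AG (gps → AF (armed ∨ airborne)): {Land, Cruise, Hover, Return, Ground}.
States satisfying AG (gps → AX gps) ∧ AG (gps → AF (armed ∨ airborne)): ∅.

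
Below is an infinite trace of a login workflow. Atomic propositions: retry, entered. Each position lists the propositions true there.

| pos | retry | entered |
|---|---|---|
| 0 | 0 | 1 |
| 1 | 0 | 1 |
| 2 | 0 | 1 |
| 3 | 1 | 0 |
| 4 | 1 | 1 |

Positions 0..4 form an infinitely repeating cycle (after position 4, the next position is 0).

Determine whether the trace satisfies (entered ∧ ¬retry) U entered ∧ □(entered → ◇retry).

Walking from position 0: entered first holds at position 0, and entered ∧ ¬retry holds at every earlier position along the way, so (entered ∧ ¬retry) U entered holds.
entered → ◇retry holds at every position 0..4, and those are all positions ever visited, so □(entered → ◇retry) holds.
Positions where entered holds: 0, 1, 2, 4.
Check ◇retry at each: 0→ok, 1→ok, 2→ok, 4→ok.
At position 0: (entered ∧ ¬retry) U entered is true; □(entered → ◇retry) is true; so (entered ∧ ¬retry) U entered ∧ □(entered → ◇retry) is true.

Yes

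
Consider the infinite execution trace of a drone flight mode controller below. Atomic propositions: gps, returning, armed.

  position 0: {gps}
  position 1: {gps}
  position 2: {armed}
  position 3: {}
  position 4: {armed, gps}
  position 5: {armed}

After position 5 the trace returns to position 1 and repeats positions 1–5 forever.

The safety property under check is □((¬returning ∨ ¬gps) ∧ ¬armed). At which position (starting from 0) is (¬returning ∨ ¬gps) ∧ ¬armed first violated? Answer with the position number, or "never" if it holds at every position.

Check (¬returning ∨ ¬gps) ∧ ¬armed at each position in order: 0 ✓, 1 ✓.
At position 2 the labels are {armed}, so (¬returning ∨ ¬gps) ∧ ¬armed is false there. This is the first violation.

2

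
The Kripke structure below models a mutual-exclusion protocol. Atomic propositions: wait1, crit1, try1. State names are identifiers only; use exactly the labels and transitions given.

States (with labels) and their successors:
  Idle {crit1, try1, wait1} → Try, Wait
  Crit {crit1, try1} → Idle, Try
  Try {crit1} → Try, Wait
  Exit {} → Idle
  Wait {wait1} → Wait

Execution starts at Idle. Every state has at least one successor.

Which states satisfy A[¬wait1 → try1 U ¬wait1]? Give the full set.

{Crit, Try, Exit}

States satisfying ¬wait1 → try1: {Idle, Crit, Wait}.
States satisfying ¬wait1: {Crit, Try, Exit}.
States satisfying A[¬wait1 → try1 U ¬wait1]: {Crit, Try, Exit}.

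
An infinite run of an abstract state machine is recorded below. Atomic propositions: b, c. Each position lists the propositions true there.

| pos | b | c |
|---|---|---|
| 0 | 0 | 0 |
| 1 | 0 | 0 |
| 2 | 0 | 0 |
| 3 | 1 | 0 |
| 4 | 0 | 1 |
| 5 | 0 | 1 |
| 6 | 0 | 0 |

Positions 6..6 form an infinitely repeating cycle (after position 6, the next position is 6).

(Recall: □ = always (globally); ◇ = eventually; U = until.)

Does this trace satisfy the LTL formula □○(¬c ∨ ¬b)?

Satisfied

○(¬c ∨ ¬b) holds at every position 0..6, and those are all positions ever visited, so □○(¬c ∨ ¬b) holds.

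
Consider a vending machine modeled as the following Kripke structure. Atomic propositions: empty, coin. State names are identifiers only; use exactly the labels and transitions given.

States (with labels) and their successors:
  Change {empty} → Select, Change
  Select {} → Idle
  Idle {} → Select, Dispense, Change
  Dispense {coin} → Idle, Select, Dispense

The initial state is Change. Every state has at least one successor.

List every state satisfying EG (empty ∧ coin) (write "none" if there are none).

none

States satisfying empty ∧ coin: ∅.
States satisfying EG (empty ∧ coin): ∅.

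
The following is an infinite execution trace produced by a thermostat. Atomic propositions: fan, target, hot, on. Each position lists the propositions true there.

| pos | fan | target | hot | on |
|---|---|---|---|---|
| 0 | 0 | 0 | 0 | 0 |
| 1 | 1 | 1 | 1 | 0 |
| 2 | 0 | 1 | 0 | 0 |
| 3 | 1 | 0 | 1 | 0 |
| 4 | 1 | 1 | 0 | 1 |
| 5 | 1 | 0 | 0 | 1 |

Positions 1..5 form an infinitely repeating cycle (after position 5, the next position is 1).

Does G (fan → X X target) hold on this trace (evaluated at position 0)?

fan → X X target must hold at every position from 0 onward. It fails at position 1, so G (fan → X X target) is false.
Positions where fan holds: 1, 3, 4, 5.
Check X X target at each: 1→fails, 3→fails, 4→ok, 5→ok.

Does not hold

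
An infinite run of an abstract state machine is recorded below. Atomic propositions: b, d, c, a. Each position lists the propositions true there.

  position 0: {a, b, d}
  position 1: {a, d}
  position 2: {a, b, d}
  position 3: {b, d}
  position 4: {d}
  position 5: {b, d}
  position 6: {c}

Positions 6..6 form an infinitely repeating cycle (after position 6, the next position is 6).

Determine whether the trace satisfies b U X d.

Walking from position 0: X d first holds at position 0, and b holds at every earlier position along the way, so b U X d holds.

Holds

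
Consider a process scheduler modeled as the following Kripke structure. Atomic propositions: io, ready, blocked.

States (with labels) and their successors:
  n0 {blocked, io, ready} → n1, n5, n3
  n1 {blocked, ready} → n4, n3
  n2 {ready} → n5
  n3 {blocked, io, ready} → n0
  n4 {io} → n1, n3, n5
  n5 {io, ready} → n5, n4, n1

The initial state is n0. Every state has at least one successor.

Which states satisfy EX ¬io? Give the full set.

{n0, n4, n5}

States satisfying ¬io: {n1, n2}.
States satisfying EX ¬io: {n0, n4, n5}.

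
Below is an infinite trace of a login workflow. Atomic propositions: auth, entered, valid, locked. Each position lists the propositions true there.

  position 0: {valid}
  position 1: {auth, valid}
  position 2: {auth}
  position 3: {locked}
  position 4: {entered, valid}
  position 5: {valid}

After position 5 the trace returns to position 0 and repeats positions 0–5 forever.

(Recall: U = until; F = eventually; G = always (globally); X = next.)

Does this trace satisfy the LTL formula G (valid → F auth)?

Yes

valid → F auth holds at every position 0..5, and those are all positions ever visited, so G (valid → F auth) holds.
Positions where valid holds: 0, 1, 4, 5.
Check F auth at each: 0→ok, 1→ok, 4→ok, 5→ok.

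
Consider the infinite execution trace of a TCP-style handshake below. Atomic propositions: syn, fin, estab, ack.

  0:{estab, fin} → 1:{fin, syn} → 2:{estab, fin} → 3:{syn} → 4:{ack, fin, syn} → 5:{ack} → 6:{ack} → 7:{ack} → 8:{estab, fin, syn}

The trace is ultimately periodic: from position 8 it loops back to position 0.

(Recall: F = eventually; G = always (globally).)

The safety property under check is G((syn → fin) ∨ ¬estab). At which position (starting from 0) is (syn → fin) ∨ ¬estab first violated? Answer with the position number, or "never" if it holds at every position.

never

(syn → fin) ∨ ¬estab holds at every position 0..8, and those are all the positions the trace ever visits, so the invariant G((syn → fin) ∨ ¬estab) is never violated.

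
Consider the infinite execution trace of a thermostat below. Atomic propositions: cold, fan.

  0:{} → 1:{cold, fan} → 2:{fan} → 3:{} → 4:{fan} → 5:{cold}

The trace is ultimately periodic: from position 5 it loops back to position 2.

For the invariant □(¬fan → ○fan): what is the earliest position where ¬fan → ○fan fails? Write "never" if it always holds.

never

¬fan → ○fan holds at every position 0..5, and those are all the positions the trace ever visits, so the invariant □(¬fan → ○fan) is never violated.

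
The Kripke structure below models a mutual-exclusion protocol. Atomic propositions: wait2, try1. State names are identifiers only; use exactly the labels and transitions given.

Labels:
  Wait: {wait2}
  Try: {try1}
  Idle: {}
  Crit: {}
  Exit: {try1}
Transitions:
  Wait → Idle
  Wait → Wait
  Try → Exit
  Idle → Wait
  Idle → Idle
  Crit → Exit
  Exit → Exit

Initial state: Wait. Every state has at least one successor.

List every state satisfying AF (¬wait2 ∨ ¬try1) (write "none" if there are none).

States satisfying ¬wait2 ∨ ¬try1: {Wait, Try, Idle, Crit, Exit}.
States satisfying AF (¬wait2 ∨ ¬try1): {Wait, Try, Idle, Crit, Exit}.

{Wait, Try, Idle, Crit, Exit}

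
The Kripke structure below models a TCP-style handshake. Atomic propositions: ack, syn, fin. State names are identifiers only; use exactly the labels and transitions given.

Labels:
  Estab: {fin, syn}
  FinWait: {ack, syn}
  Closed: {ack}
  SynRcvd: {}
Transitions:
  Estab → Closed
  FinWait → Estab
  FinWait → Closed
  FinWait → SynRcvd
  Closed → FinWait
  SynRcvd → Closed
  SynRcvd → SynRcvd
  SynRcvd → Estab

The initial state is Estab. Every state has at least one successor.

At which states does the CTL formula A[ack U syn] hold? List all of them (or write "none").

{Estab, FinWait, Closed}

States satisfying ack: {FinWait, Closed}.
States satisfying syn: {Estab, FinWait}.
States satisfying A[ack U syn]: {Estab, FinWait, Closed}.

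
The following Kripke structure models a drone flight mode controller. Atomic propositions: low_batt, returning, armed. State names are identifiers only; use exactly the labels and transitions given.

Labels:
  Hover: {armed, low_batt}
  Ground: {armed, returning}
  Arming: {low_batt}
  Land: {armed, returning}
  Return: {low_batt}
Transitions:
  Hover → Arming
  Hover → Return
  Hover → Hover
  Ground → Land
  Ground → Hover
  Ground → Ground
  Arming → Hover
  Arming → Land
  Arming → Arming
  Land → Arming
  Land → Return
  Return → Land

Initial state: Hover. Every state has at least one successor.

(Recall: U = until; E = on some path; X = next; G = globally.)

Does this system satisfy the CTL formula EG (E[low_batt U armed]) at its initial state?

States satisfying E[low_batt U armed]: {Hover, Ground, Arming, Land, Return}.
States satisfying EG (E[low_batt U armed]): {Hover, Ground, Arming, Land, Return}.
Hover ∈ Sat(EG (E[low_batt U armed])).

Holds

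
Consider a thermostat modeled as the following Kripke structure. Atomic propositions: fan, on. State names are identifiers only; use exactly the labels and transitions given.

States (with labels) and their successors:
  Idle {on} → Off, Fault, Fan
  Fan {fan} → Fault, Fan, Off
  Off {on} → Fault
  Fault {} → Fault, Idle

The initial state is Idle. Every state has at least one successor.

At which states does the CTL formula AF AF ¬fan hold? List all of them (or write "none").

States satisfying AF ¬fan: {Idle, Off, Fault}.
States satisfying AF AF ¬fan: {Idle, Off, Fault}.

{Idle, Off, Fault}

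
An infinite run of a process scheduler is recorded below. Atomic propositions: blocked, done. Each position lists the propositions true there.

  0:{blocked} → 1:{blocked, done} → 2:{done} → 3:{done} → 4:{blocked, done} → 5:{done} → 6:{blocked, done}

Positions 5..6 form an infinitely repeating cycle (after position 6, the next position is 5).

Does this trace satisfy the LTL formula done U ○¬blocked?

No

Walking from position 0: at position 0, ○¬blocked has not yet held and done fails, so done U ○¬blocked is false.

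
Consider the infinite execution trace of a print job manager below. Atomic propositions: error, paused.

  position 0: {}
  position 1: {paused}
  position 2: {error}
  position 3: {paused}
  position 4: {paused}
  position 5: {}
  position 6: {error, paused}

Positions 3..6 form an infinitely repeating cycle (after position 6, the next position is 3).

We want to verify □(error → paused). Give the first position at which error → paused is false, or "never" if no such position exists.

Check error → paused at each position in order: 0 ✓, 1 ✓.
At position 2 the labels are {error}, so error → paused is false there. This is the first violation.

2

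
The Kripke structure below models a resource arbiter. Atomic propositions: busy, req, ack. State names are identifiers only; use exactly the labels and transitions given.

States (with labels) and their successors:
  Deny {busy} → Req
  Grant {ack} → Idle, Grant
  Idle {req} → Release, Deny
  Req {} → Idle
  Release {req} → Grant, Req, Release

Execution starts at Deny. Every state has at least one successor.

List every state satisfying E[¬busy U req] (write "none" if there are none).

States satisfying ¬busy: {Grant, Idle, Req, Release}.
States satisfying req: {Idle, Release}.
States satisfying E[¬busy U req]: {Grant, Idle, Req, Release}.

{Grant, Idle, Req, Release}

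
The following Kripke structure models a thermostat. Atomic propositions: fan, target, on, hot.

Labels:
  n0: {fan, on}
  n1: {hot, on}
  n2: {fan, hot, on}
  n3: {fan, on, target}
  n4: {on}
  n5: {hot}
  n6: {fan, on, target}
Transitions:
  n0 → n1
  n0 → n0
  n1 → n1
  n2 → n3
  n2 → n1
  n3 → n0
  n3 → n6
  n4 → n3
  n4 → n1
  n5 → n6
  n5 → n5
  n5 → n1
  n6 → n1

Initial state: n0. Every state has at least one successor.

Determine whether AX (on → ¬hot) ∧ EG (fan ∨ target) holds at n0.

Does not hold

States satisfying on → ¬hot: {n0, n3, n4, n5, n6}.
States satisfying AX (on → ¬hot): {n3}.
States satisfying fan ∨ target: {n0, n2, n3, n6}.
States satisfying EG (fan ∨ target): {n0, n2, n3}.
States satisfying AX (on → ¬hot) ∧ EG (fan ∨ target): {n3}.
n0 ∉ Sat(AX (on → ¬hot) ∧ EG (fan ∨ target)).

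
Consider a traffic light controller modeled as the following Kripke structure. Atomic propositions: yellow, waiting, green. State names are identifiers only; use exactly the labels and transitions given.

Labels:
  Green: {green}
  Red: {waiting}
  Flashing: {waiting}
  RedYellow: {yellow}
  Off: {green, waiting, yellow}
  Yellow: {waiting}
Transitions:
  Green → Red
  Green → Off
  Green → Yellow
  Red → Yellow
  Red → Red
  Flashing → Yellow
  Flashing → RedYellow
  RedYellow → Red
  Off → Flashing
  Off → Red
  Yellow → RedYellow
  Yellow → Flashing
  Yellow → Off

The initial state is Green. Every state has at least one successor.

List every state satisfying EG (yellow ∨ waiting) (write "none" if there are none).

States satisfying yellow ∨ waiting: {Red, Flashing, RedYellow, Off, Yellow}.
States satisfying EG (yellow ∨ waiting): {Red, Flashing, RedYellow, Off, Yellow}.

{Red, Flashing, RedYellow, Off, Yellow}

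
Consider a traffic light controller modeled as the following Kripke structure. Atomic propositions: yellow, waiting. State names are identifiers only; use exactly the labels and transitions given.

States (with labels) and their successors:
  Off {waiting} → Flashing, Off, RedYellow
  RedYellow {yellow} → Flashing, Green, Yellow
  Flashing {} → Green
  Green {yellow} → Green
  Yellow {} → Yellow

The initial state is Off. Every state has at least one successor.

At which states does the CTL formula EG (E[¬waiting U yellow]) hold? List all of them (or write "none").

States satisfying E[¬waiting U yellow]: {RedYellow, Flashing, Green}.
States satisfying EG (E[¬waiting U yellow]): {RedYellow, Flashing, Green}.

{RedYellow, Flashing, Green}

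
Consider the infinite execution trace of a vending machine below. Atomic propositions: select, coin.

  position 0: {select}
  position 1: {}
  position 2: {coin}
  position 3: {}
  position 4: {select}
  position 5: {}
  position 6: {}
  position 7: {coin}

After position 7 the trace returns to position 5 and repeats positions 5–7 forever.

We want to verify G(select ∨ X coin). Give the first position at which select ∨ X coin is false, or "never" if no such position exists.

2

Check select ∨ X coin at each position in order: 0 ✓, 1 ✓.
At position 2 the labels are {coin} and the next position 3 has {}, so select ∨ X coin is false there. This is the first violation.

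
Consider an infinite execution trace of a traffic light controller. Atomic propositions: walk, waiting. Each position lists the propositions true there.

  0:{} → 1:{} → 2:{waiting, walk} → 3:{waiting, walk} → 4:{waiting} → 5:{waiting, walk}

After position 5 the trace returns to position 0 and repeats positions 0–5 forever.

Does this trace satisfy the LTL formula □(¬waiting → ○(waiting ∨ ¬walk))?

¬waiting → ○(waiting ∨ ¬walk) holds at every position 0..5, and those are all positions ever visited, so □(¬waiting → ○(waiting ∨ ¬walk)) holds.
Positions where ¬waiting holds: 0, 1.
Check ○(waiting ∨ ¬walk) at each: 0→ok, 1→ok.

Satisfied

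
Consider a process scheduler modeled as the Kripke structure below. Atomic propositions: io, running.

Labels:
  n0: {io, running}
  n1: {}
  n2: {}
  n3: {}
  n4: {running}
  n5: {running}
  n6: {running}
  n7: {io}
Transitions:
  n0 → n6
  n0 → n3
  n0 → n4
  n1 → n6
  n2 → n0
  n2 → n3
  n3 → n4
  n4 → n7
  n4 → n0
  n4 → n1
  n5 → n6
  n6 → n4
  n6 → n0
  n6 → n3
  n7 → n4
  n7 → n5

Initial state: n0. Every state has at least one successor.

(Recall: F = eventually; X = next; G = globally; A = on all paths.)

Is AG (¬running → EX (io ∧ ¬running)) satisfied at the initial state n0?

States satisfying ¬running → EX (io ∧ ¬running): {n0, n4, n5, n6}.
States satisfying AG (¬running → EX (io ∧ ¬running)): ∅.
n1 is reachable from n0 and violates ¬running → EX (io ∧ ¬running), so AG fails at n0.
n0 ∉ Sat(AG (¬running → EX (io ∧ ¬running))).

No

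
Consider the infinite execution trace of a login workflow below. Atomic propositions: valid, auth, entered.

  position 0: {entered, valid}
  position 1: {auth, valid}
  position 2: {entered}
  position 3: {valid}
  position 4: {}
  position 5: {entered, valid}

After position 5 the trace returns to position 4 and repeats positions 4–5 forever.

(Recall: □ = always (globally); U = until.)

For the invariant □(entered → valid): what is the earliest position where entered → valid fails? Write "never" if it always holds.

2

Check entered → valid at each position in order: 0 ✓, 1 ✓.
At position 2 the labels are {entered}, so entered → valid is false there. This is the first violation.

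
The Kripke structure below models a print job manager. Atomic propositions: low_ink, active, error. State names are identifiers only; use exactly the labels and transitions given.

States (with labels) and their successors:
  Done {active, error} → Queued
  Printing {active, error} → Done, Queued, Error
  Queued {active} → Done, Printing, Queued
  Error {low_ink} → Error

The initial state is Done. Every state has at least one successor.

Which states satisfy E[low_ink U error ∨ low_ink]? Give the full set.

States satisfying low_ink: {Error}.
States satisfying error ∨ low_ink: {Done, Printing, Error}.
States satisfying E[low_ink U error ∨ low_ink]: {Done, Printing, Error}.

{Done, Printing, Error}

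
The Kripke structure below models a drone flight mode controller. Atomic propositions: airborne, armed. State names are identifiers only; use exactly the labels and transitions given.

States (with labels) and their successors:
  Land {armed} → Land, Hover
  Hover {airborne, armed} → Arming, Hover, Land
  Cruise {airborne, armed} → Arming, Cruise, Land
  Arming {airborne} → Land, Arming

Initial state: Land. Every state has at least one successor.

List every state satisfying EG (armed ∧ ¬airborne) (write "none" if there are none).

{Land}

States satisfying armed ∧ ¬airborne: {Land}.
States satisfying EG (armed ∧ ¬airborne): {Land}.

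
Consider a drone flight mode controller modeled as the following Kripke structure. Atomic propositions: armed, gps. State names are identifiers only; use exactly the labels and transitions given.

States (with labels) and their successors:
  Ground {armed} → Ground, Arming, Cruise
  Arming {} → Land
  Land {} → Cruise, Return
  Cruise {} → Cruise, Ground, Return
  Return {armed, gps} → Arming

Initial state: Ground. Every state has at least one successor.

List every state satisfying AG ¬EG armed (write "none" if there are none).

none

States satisfying ¬EG armed: {Arming, Land, Cruise, Return}.
States satisfying AG ¬EG armed: ∅.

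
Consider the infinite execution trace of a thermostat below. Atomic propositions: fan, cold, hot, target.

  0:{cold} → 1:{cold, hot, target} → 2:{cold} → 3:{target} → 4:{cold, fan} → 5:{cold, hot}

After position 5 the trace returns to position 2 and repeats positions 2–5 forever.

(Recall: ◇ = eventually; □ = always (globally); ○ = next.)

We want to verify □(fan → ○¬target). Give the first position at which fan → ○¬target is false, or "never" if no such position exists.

fan → ○¬target holds at every position 0..5, and those are all the positions the trace ever visits, so the invariant □(fan → ○¬target) is never violated.

never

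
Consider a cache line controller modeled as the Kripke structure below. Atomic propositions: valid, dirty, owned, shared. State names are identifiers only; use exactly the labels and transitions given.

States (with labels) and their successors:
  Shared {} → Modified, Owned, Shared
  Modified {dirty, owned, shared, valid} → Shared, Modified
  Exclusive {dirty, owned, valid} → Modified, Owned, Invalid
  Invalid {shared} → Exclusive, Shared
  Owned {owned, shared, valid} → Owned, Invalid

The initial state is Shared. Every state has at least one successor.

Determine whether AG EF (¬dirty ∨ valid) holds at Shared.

States satisfying EF (¬dirty ∨ valid): {Shared, Modified, Exclusive, Invalid, Owned}.
States satisfying AG EF (¬dirty ∨ valid): {Shared, Modified, Exclusive, Invalid, Owned}.
Every state reachable from Shared satisfies EF (¬dirty ∨ valid).
Shared ∈ Sat(AG EF (¬dirty ∨ valid)).

Satisfied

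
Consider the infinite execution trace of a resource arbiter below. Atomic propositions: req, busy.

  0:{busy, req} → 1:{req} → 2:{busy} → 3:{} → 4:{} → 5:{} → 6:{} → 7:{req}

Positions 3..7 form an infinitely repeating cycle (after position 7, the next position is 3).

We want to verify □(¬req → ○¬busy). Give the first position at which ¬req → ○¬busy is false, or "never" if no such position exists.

never

¬req → ○¬busy holds at every position 0..7, and those are all the positions the trace ever visits, so the invariant □(¬req → ○¬busy) is never violated.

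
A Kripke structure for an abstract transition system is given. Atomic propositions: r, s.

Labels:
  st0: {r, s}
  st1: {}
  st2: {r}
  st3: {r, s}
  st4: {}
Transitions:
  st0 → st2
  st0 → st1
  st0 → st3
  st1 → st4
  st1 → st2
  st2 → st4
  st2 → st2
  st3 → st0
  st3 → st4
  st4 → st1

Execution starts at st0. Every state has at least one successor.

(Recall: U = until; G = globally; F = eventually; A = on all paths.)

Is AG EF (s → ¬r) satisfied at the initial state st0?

States satisfying EF (s → ¬r): {st0, st1, st2, st3, st4}.
States satisfying AG EF (s → ¬r): {st0, st1, st2, st3, st4}.
Every state reachable from st0 satisfies EF (s → ¬r).
st0 ∈ Sat(AG EF (s → ¬r)).

Satisfied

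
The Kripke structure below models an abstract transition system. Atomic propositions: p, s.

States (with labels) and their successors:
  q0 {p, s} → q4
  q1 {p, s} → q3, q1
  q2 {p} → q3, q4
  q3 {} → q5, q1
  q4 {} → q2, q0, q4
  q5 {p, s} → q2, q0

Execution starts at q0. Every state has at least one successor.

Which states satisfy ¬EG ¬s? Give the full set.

States satisfying ¬s: {q2, q3, q4}.
States satisfying EG ¬s: {q2, q4}.
States satisfying ¬EG ¬s: {q0, q1, q3, q5}.

{q0, q1, q3, q5}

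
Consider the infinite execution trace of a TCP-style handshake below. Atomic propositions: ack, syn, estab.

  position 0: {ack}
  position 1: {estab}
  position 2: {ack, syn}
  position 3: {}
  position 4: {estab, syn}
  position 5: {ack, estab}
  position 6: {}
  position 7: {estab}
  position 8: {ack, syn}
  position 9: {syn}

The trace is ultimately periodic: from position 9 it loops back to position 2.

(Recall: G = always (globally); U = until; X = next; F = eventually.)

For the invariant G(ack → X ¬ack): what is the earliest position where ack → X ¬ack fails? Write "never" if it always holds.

never

ack → X ¬ack holds at every position 0..9, and those are all the positions the trace ever visits, so the invariant G(ack → X ¬ack) is never violated.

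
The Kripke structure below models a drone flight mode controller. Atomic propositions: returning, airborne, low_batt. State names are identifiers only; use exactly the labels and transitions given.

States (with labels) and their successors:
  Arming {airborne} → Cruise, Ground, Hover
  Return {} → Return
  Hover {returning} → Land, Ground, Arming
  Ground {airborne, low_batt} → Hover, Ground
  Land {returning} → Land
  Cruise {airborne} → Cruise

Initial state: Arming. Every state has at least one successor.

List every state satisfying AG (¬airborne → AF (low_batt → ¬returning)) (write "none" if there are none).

States satisfying ¬airborne → AF (low_batt → ¬returning): {Arming, Return, Hover, Ground, Land, Cruise}.
States satisfying AG (¬airborne → AF (low_batt → ¬returning)): {Arming, Return, Hover, Ground, Land, Cruise}.

{Arming, Return, Hover, Ground, Land, Cruise}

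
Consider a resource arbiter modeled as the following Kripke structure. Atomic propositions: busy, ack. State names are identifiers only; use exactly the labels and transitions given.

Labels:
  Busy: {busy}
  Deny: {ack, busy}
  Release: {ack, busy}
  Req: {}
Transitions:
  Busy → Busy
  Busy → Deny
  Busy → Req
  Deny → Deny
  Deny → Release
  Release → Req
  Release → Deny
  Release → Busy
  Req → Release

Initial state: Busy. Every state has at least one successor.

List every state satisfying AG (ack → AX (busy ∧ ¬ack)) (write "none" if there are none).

States satisfying ack → AX (busy ∧ ¬ack): {Busy, Req}.
States satisfying AG (ack → AX (busy ∧ ¬ack)): ∅.

none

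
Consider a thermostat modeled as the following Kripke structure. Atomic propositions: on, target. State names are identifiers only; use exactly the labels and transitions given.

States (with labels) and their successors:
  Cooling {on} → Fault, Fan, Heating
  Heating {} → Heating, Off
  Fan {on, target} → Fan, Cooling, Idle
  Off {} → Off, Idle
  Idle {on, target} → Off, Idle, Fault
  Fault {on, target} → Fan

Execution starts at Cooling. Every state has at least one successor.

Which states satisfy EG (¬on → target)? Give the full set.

{Cooling, Fan, Idle, Fault}

States satisfying ¬on → target: {Cooling, Fan, Idle, Fault}.
States satisfying EG (¬on → target): {Cooling, Fan, Idle, Fault}.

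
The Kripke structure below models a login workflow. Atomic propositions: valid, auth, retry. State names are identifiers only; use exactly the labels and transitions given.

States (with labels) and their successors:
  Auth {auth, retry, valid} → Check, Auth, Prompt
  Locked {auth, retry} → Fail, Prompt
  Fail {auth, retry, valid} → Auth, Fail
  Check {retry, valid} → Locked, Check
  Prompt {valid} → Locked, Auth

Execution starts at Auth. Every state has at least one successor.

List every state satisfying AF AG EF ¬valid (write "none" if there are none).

{Auth, Locked, Fail, Check, Prompt}

States satisfying AG EF ¬valid: {Auth, Locked, Fail, Check, Prompt}.
States satisfying AF AG EF ¬valid: {Auth, Locked, Fail, Check, Prompt}.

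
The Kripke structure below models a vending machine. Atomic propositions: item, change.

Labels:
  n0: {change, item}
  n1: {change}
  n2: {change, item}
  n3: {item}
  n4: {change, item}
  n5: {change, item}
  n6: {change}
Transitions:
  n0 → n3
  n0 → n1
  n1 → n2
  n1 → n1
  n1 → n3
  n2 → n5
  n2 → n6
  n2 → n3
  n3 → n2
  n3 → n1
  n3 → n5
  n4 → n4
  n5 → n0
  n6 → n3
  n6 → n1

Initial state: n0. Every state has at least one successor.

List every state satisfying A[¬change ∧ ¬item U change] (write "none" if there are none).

States satisfying ¬change ∧ ¬item: ∅.
States satisfying change: {n0, n1, n2, n4, n5, n6}.
States satisfying A[¬change ∧ ¬item U change]: {n0, n1, n2, n4, n5, n6}.

{n0, n1, n2, n4, n5, n6}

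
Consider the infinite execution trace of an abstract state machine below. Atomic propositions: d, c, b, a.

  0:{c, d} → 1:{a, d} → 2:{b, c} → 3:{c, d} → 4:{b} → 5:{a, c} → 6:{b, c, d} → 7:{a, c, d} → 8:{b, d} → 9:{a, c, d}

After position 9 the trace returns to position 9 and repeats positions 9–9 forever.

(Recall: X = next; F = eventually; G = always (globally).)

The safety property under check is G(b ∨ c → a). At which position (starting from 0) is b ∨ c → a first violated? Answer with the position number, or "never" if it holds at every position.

At position 0 the labels are {c, d}, so b ∨ c → a is false there. This is the first violation.

0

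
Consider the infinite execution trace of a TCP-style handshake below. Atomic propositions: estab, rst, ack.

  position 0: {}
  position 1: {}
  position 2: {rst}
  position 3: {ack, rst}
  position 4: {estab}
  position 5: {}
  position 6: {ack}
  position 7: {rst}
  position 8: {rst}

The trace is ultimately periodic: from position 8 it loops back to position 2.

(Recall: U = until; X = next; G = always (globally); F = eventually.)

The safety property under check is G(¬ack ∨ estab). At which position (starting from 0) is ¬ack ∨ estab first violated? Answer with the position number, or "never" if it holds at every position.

Check ¬ack ∨ estab at each position in order: 0 ✓, 1 ✓, 2 ✓.
At position 3 the labels are {ack, rst}, so ¬ack ∨ estab is false there. This is the first violation.

3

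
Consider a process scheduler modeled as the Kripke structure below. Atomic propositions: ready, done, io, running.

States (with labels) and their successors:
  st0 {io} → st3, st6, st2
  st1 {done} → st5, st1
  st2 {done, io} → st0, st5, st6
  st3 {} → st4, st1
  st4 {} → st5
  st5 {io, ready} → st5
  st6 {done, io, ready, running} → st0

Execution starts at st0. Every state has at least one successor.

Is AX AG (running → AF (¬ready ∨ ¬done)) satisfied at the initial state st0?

Yes

States satisfying AG (running → AF (¬ready ∨ ¬done)): {st0, st1, st2, st3, st4, st5, st6}.
States satisfying AX AG (running → AF (¬ready ∨ ¬done)): {st0, st1, st2, st3, st4, st5, st6}.
st0 ∈ Sat(AX AG (running → AF (¬ready ∨ ¬done))).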